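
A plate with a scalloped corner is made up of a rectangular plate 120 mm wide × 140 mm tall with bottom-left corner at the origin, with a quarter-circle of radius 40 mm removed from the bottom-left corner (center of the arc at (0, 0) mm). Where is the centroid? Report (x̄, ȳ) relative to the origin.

plate: A = 120 × 140 = 16800.00, centroid at (60.00, 70.00).
removed quarter-circle: A = −¼π·40² = -1256.64, centroid at (16.98, 16.98).
ΣA = 15543.36 mm², ΣAx̄ = 986666.67 mm³, ΣAȳ = 1154666.67 mm³.
x̄ = 986666.67/15543.36 = 63.48 mm; ȳ = 1154666.67/15543.36 = 74.29 mm.

x̄ = 63.48 mm, ȳ = 74.29 mm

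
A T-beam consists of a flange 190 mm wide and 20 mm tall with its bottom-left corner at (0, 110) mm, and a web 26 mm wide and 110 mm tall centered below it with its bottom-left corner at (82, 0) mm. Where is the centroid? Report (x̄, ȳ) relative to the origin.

Part | A | x̄ᵢ | ȳᵢ | A·x̄ᵢ | A·ȳᵢ
web | 2860.00 | 95.00 | 55.00 | 271700.00 | 157300.00
flange | 3800.00 | 95.00 | 120.00 | 361000.00 | 456000.00
Σ | 6660.00 |  |  | 632700.00 | 613300.00
x̄ = 632700.00 / 6660.00 = 95.00 mm
ȳ = 613300.00 / 6660.00 = 92.09 mm

x̄ = 95.00 mm, ȳ = 92.09 mm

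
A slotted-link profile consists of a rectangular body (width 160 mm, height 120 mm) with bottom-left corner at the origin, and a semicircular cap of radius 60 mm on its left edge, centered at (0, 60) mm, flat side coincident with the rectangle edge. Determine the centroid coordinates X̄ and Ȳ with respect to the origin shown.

X̄ = 56.01 mm, Ȳ = 60.00 mm

rectangular body: A = 160 × 120 = 19200.00, centroid at (80.00, 60.00).
semicircular end: A = ½π·60² = 5654.87, centroid at (-25.46, 60.00).
ΣA = 24854.87 mm², ΣAX̄ = 1392000.00 mm³, ΣAȲ = 1491292.01 mm³.
X̄ = 1392000.00/24854.87 = 56.01 mm; Ȳ = 1491292.01/24854.87 = 60.00 mm.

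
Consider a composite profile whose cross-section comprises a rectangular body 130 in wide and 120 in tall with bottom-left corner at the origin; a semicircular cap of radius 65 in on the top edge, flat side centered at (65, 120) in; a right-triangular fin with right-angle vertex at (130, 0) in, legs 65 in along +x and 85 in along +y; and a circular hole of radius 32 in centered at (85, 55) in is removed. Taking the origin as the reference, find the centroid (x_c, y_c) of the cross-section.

x_c = 73.04 in, y_c = 83.41 in

rectangular body: A = 130 × 120 = 15600.00, centroid at (65.00, 60.00).
semicircular top: A = ½π·65² = 6636.61, centroid at (65.00, 147.59).
triangular fin: A = ½·65·85 = 2762.50, centroid at (151.67, 28.33).
hole: A = −π·32² = -3216.99, centroid at (85.00, 55.00).
ΣA = 21782.12 in², ΣAx_c = 1590914.88 in³, ΣAy_c = 1816813.41 in³.
x_c = 1590914.88/21782.12 = 73.04 in; y_c = 1816813.41/21782.12 = 83.41 in.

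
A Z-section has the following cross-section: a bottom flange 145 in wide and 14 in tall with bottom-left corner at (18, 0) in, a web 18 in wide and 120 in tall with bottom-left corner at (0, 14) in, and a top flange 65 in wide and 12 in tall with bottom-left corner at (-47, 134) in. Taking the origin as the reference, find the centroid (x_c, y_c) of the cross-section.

bottom flange: A = 145 × 14 = 2030.00, centroid at (90.50, 7.00).
web: A = 18 × 120 = 2160.00, centroid at (9.00, 74.00).
top flange: A = 65 × 12 = 780.00, centroid at (-14.50, 140.00).
ΣA = 4970.00 in², ΣAx_c = 191845.00 in³, ΣAy_c = 283250.00 in³.
x_c = 191845.00/4970.00 = 38.60 in; y_c = 283250.00/4970.00 = 56.99 in.

x_c = 38.60 in, y_c = 56.99 in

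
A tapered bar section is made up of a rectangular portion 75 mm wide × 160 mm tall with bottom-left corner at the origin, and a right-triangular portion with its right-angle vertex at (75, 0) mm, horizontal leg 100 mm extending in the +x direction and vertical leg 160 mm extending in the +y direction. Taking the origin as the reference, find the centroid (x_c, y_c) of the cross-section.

rectangular portion: A = 75 × 160 = 12000.00, centroid at (37.50, 80.00).
triangular portion: A = ½·100·160 = 8000.00, centroid at (108.33, 53.33).
ΣA = 20000.00 mm²
ΣAx_c = (12000.00)(37.50) + (8000.00)(108.33) = 1316666.67 mm³
ΣAy_c = (12000.00)(80.00) + (8000.00)(53.33) = 1386666.67 mm³
x_c = 1316666.67 / 20000.00 = 65.83 mm
y_c = 1386666.67 / 20000.00 = 69.33 mm

x_c = 65.83 mm, y_c = 69.33 mm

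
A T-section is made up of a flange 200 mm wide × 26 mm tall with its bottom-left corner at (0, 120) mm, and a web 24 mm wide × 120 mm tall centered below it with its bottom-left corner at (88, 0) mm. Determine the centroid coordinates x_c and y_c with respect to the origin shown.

Part | A | x̄ᵢ | ȳᵢ | A·x̄ᵢ | A·ȳᵢ
web | 2880.00 | 100.00 | 60.00 | 288000.00 | 172800.00
flange | 5200.00 | 100.00 | 133.00 | 520000.00 | 691600.00
Σ | 8080.00 |  |  | 808000.00 | 864400.00
x_c = 808000.00 / 8080.00 = 100.00 mm
y_c = 864400.00 / 8080.00 = 106.98 mm

x_c = 100.00 mm, y_c = 106.98 mm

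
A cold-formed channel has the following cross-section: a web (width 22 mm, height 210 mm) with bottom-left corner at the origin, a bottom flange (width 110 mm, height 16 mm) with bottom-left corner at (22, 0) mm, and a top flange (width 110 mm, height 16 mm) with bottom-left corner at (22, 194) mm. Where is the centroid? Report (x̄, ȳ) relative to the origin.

x̄ = 39.54 mm, ȳ = 105.00 mm

web: A = 22 × 210 = 4620.00, centroid at (11.00, 105.00).
bottom flange: A = 110 × 16 = 1760.00, centroid at (77.00, 8.00).
top flange: A = 110 × 16 = 1760.00, centroid at (77.00, 202.00).
ΣA = 8140.00 mm², ΣAx̄ = 321860.00 mm³, ΣAȳ = 854700.00 mm³.
x̄ = 321860.00/8140.00 = 39.54 mm; ȳ = 854700.00/8140.00 = 105.00 mm.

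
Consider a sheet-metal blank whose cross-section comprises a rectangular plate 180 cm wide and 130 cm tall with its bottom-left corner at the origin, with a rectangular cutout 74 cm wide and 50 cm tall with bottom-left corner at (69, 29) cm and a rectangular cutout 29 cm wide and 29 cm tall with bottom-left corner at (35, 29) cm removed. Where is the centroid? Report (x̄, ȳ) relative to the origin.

x̄ = 88.67 cm, ȳ = 68.12 cm

Part | A | x̄ᵢ | ȳᵢ | A·x̄ᵢ | A·ȳᵢ
plate | 23400.00 | 90.00 | 65.00 | 2106000.00 | 1521000.00
hole 1 | -3700.00 | 106.00 | 54.00 | -392200.00 | -199800.00
hole 2 | -841.00 | 49.50 | 43.50 | -41629.50 | -36583.50
Σ | 18859.00 |  |  | 1672170.50 | 1284616.50
x̄ = 1672170.50 / 18859.00 = 88.67 cm
ȳ = 1284616.50 / 18859.00 = 68.12 cm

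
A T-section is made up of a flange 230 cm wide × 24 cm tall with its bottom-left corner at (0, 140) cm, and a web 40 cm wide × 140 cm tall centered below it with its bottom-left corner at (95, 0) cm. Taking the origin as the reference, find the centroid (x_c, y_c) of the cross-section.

x_c = 115.00 cm, y_c = 110.71 cm

web: A = 40 × 140 = 5600.00, centroid at (115.00, 70.00).
flange: A = 230 × 24 = 5520.00, centroid at (115.00, 152.00).
ΣA = 11120.00 cm², ΣAx_c = 1278800.00 cm³, ΣAy_c = 1231040.00 cm³.
x_c = 1278800.00/11120.00 = 115.00 cm; y_c = 1231040.00/11120.00 = 110.71 cm.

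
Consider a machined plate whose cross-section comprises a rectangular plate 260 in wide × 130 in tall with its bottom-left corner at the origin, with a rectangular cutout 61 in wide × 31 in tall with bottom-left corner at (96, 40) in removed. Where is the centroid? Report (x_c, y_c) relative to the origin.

Part | A | x̄ᵢ | ȳᵢ | A·x̄ᵢ | A·ȳᵢ
plate | 33800.00 | 130.00 | 65.00 | 4394000.00 | 2197000.00
hole | -1891.00 | 126.50 | 55.50 | -239211.50 | -104950.50
Σ | 31909.00 |  |  | 4154788.50 | 2092049.50
x_c = 4154788.50 / 31909.00 = 130.21 in
y_c = 2092049.50 / 31909.00 = 65.56 in

x_c = 130.21 in, y_c = 65.56 in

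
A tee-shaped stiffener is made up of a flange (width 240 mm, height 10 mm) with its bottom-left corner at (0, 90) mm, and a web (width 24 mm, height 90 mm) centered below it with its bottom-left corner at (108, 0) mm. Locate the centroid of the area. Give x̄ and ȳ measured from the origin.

web: A = 24 × 90 = 2160.00, centroid at (120.00, 45.00).
flange: A = 240 × 10 = 2400.00, centroid at (120.00, 95.00).
ΣA = 4560.00 mm², ΣAx̄ = 547200.00 mm³, ΣAȳ = 325200.00 mm³.
x̄ = 547200.00/4560.00 = 120.00 mm; ȳ = 325200.00/4560.00 = 71.32 mm.

x̄ = 120.00 mm, ȳ = 71.32 mm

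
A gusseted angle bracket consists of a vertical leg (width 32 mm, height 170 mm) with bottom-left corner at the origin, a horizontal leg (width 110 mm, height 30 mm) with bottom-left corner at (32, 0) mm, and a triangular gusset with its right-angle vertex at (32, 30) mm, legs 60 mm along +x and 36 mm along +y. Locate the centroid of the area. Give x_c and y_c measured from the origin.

x_c = 43.82 mm, y_c = 56.75 mm

vertical leg: A = 32 × 170 = 5440.00, centroid at (16.00, 85.00).
horizontal leg: A = 110 × 30 = 3300.00, centroid at (87.00, 15.00).
gusset: A = ½·60·36 = 1080.00, centroid at (52.00, 42.00).
ΣA = 9820.00 mm²
ΣAx_c = (5440.00)(16.00) + (3300.00)(87.00) + (1080.00)(52.00) = 430300.00 mm³
ΣAy_c = (5440.00)(85.00) + (3300.00)(15.00) + (1080.00)(42.00) = 557260.00 mm³
x_c = 430300.00 / 9820.00 = 43.82 mm
y_c = 557260.00 / 9820.00 = 56.75 mm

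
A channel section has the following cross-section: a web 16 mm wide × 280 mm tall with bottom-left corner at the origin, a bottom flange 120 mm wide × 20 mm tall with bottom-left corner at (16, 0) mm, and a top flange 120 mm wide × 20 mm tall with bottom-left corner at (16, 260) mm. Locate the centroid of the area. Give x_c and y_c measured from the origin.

web: A = 16 × 280 = 4480.00, centroid at (8.00, 140.00).
bottom flange: A = 120 × 20 = 2400.00, centroid at (76.00, 10.00).
top flange: A = 120 × 20 = 2400.00, centroid at (76.00, 270.00).
ΣA = 9280.00 mm², ΣAx_c = 400640.00 mm³, ΣAy_c = 1299200.00 mm³.
x_c = 400640.00/9280.00 = 43.17 mm; y_c = 1299200.00/9280.00 = 140.00 mm.

x_c = 43.17 mm, y_c = 140.00 mm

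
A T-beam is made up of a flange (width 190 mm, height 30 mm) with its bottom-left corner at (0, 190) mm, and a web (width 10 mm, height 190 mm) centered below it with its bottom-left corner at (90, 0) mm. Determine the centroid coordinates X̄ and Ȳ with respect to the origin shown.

X̄ = 95.00 mm, Ȳ = 177.50 mm

Part | A | x̄ᵢ | ȳᵢ | A·x̄ᵢ | A·ȳᵢ
web | 1900.00 | 95.00 | 95.00 | 180500.00 | 180500.00
flange | 5700.00 | 95.00 | 205.00 | 541500.00 | 1168500.00
Σ | 7600.00 |  |  | 722000.00 | 1349000.00
X̄ = 722000.00 / 7600.00 = 95.00 mm
Ȳ = 1349000.00 / 7600.00 = 177.50 mm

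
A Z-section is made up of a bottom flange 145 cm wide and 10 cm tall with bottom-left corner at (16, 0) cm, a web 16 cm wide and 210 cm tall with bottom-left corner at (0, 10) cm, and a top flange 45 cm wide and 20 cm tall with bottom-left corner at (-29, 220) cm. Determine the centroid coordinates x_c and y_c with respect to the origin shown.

Part | A | x̄ᵢ | ȳᵢ | A·x̄ᵢ | A·ȳᵢ
bottom flange | 1450.00 | 88.50 | 5.00 | 128325.00 | 7250.00
web | 3360.00 | 8.00 | 115.00 | 26880.00 | 386400.00
top flange | 900.00 | -6.50 | 230.00 | -5850.00 | 207000.00
Σ | 5710.00 |  |  | 149355.00 | 600650.00
x_c = 149355.00 / 5710.00 = 26.16 cm
y_c = 600650.00 / 5710.00 = 105.19 cm

x_c = 26.16 cm, y_c = 105.19 cm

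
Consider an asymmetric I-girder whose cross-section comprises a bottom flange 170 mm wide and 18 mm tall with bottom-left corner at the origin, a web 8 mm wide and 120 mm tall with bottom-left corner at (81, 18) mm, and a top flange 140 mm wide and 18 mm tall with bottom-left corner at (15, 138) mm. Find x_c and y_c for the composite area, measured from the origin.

x_c = 85.00 mm, y_c = 72.30 mm

Part | A | x̄ᵢ | ȳᵢ | A·x̄ᵢ | A·ȳᵢ
bottom flange | 3060.00 | 85.00 | 9.00 | 260100.00 | 27540.00
web | 960.00 | 85.00 | 78.00 | 81600.00 | 74880.00
top flange | 2520.00 | 85.00 | 147.00 | 214200.00 | 370440.00
Σ | 6540.00 |  |  | 555900.00 | 472860.00
x_c = 555900.00 / 6540.00 = 85.00 mm
y_c = 472860.00 / 6540.00 = 72.30 mm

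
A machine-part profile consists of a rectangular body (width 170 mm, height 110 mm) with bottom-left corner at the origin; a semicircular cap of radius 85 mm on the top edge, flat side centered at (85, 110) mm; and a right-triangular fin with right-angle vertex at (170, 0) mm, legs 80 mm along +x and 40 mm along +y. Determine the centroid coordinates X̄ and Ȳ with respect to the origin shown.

X̄ = 90.65 mm, Ȳ = 85.55 mm

Part | A | x̄ᵢ | ȳᵢ | A·x̄ᵢ | A·ȳᵢ
rectangular body | 18700.00 | 85.00 | 55.00 | 1589500.00 | 1028500.00
semicircular top | 11349.00 | 85.00 | 146.08 | 964665.29 | 1657807.05
triangular fin | 1600.00 | 196.67 | 13.33 | 314666.67 | 21333.33
Σ | 31649.00 |  |  | 2868831.96 | 2707640.38
X̄ = 2868831.96 / 31649.00 = 90.65 mm
Ȳ = 2707640.38 / 31649.00 = 85.55 mm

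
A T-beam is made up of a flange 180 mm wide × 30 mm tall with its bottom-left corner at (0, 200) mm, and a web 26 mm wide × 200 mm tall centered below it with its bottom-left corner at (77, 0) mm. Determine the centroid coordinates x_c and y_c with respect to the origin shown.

x_c = 90.00 mm, y_c = 158.58 mm

Part | A | x̄ᵢ | ȳᵢ | A·x̄ᵢ | A·ȳᵢ
web | 5200.00 | 90.00 | 100.00 | 468000.00 | 520000.00
flange | 5400.00 | 90.00 | 215.00 | 486000.00 | 1161000.00
Σ | 10600.00 |  |  | 954000.00 | 1681000.00
x_c = 954000.00 / 10600.00 = 90.00 mm
y_c = 1681000.00 / 10600.00 = 158.58 mm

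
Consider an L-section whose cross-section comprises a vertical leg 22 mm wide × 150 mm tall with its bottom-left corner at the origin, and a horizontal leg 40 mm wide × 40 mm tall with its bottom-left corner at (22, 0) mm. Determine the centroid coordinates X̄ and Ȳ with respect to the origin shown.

X̄ = 21.12 mm, Ȳ = 57.04 mm

Part | A | x̄ᵢ | ȳᵢ | A·x̄ᵢ | A·ȳᵢ
vertical leg | 3300.00 | 11.00 | 75.00 | 36300.00 | 247500.00
horizontal leg | 1600.00 | 42.00 | 20.00 | 67200.00 | 32000.00
Σ | 4900.00 |  |  | 103500.00 | 279500.00
X̄ = 103500.00 / 4900.00 = 21.12 mm
Ȳ = 279500.00 / 4900.00 = 57.04 mm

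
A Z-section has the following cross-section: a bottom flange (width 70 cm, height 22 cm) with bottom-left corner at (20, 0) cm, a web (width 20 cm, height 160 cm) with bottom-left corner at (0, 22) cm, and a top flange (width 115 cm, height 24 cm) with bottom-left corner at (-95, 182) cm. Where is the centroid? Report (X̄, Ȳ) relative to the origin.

Part | A | x̄ᵢ | ȳᵢ | A·x̄ᵢ | A·ȳᵢ
bottom flange | 1540.00 | 55.00 | 11.00 | 84700.00 | 16940.00
web | 3200.00 | 10.00 | 102.00 | 32000.00 | 326400.00
top flange | 2760.00 | -37.50 | 194.00 | -103500.00 | 535440.00
Σ | 7500.00 |  |  | 13200.00 | 878780.00
X̄ = 13200.00 / 7500.00 = 1.76 cm
Ȳ = 878780.00 / 7500.00 = 117.17 cm

X̄ = 1.76 cm, Ȳ = 117.17 cm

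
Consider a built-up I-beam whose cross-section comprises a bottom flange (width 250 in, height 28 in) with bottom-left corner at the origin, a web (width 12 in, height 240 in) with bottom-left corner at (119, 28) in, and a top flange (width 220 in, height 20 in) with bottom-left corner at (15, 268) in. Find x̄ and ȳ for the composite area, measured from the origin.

x̄ = 125.00 in, ȳ = 122.37 in

bottom flange: A = 250 × 28 = 7000.00, centroid at (125.00, 14.00).
web: A = 12 × 240 = 2880.00, centroid at (125.00, 148.00).
top flange: A = 220 × 20 = 4400.00, centroid at (125.00, 278.00).
ΣA = 14280.00 in²
ΣAx̄ = (7000.00)(125.00) + (2880.00)(125.00) + (4400.00)(125.00) = 1785000.00 in³
ΣAȳ = (7000.00)(14.00) + (2880.00)(148.00) + (4400.00)(278.00) = 1747440.00 in³
x̄ = 1785000.00 / 14280.00 = 125.00 in
ȳ = 1747440.00 / 14280.00 = 122.37 in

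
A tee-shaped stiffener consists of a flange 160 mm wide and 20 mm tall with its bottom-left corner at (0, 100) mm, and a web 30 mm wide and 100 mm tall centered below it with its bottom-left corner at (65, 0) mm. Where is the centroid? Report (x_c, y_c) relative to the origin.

x_c = 80.00 mm, y_c = 80.97 mm

web: A = 30 × 100 = 3000.00, centroid at (80.00, 50.00).
flange: A = 160 × 20 = 3200.00, centroid at (80.00, 110.00).
ΣA = 6200.00 mm², ΣAx_c = 496000.00 mm³, ΣAy_c = 502000.00 mm³.
x_c = 496000.00/6200.00 = 80.00 mm; y_c = 502000.00/6200.00 = 80.97 mm.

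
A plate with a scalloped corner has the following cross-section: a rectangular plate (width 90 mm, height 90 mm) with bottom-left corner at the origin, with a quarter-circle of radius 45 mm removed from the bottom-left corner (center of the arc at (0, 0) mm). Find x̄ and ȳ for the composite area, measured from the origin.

x̄ = 51.33 mm, ȳ = 51.33 mm

plate: A = 90 × 90 = 8100.00, centroid at (45.00, 45.00).
removed quarter-circle: A = −¼π·45² = -1590.43, centroid at (19.10, 19.10).
ΣA = 6509.57 mm², ΣAx̄ = 334125.00 mm³, ΣAȳ = 334125.00 mm³.
x̄ = 334125.00/6509.57 = 51.33 mm; ȳ = 334125.00/6509.57 = 51.33 mm.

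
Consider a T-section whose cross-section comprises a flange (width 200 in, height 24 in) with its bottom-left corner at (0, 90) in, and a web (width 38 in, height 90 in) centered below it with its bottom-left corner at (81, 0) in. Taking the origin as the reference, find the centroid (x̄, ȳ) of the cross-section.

x̄ = 100.00 in, ȳ = 78.28 in

Part | A | x̄ᵢ | ȳᵢ | A·x̄ᵢ | A·ȳᵢ
web | 3420.00 | 100.00 | 45.00 | 342000.00 | 153900.00
flange | 4800.00 | 100.00 | 102.00 | 480000.00 | 489600.00
Σ | 8220.00 |  |  | 822000.00 | 643500.00
x̄ = 822000.00 / 8220.00 = 100.00 in
ȳ = 643500.00 / 8220.00 = 78.28 in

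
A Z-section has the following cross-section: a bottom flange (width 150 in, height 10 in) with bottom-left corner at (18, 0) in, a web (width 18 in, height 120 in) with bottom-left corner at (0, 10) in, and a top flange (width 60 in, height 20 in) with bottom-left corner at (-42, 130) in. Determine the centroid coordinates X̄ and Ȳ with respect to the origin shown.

X̄ = 29.74 in, Ȳ = 67.22 in

Part | A | x̄ᵢ | ȳᵢ | A·x̄ᵢ | A·ȳᵢ
bottom flange | 1500.00 | 93.00 | 5.00 | 139500.00 | 7500.00
web | 2160.00 | 9.00 | 70.00 | 19440.00 | 151200.00
top flange | 1200.00 | -12.00 | 140.00 | -14400.00 | 168000.00
Σ | 4860.00 |  |  | 144540.00 | 326700.00
X̄ = 144540.00 / 4860.00 = 29.74 in
Ȳ = 326700.00 / 4860.00 = 67.22 in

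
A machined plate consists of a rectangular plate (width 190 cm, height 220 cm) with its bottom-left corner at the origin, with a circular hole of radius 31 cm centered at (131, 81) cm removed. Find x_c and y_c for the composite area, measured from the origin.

Part | A | x̄ᵢ | ȳᵢ | A·x̄ᵢ | A·ȳᵢ
plate | 41800.00 | 95.00 | 110.00 | 3971000.00 | 4598000.00
hole | -3019.07 | 131.00 | 81.00 | -395498.24 | -244544.71
Σ | 38780.93 |  |  | 3575501.76 | 4353455.29
x_c = 3575501.76 / 38780.93 = 92.20 cm
y_c = 4353455.29 / 38780.93 = 112.26 cm

x_c = 92.20 cm, y_c = 112.26 cm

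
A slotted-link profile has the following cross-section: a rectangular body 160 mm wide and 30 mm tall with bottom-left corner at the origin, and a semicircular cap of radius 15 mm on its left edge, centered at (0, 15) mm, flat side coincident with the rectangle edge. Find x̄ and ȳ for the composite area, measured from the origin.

x̄ = 74.08 mm, ȳ = 15.00 mm

rectangular body: A = 160 × 30 = 4800.00, centroid at (80.00, 15.00).
semicircular end: A = ½π·15² = 353.43, centroid at (-6.37, 15.00).
ΣA = 5153.43 mm²
ΣAx̄ = (4800.00)(80.00) + (353.43)(-6.37) = 381750.00 mm³
ΣAȳ = (4800.00)(15.00) + (353.43)(15.00) = 77301.44 mm³
x̄ = 381750.00 / 5153.43 = 74.08 mm
ȳ = 77301.44 / 5153.43 = 15.00 mm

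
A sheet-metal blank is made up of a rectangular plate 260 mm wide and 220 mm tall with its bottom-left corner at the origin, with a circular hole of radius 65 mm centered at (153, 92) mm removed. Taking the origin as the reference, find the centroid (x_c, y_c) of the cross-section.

Part | A | x̄ᵢ | ȳᵢ | A·x̄ᵢ | A·ȳᵢ
plate | 57200.00 | 130.00 | 110.00 | 7436000.00 | 6292000.00
hole | -13273.23 | 153.00 | 92.00 | -2030804.03 | -1221137.06
Σ | 43926.77 |  |  | 5405195.97 | 5070862.94
x_c = 5405195.97 / 43926.77 = 123.05 mm
y_c = 5070862.94 / 43926.77 = 115.44 mm

x_c = 123.05 mm, y_c = 115.44 mm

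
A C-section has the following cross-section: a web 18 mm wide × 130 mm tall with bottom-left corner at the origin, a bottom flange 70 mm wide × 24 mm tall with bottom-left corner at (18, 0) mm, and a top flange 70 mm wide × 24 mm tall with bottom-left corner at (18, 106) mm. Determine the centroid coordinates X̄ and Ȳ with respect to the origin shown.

X̄ = 34.94 mm, Ȳ = 65.00 mm

Part | A | x̄ᵢ | ȳᵢ | A·x̄ᵢ | A·ȳᵢ
web | 2340.00 | 9.00 | 65.00 | 21060.00 | 152100.00
bottom flange | 1680.00 | 53.00 | 12.00 | 89040.00 | 20160.00
top flange | 1680.00 | 53.00 | 118.00 | 89040.00 | 198240.00
Σ | 5700.00 |  |  | 199140.00 | 370500.00
X̄ = 199140.00 / 5700.00 = 34.94 mm
Ȳ = 370500.00 / 5700.00 = 65.00 mm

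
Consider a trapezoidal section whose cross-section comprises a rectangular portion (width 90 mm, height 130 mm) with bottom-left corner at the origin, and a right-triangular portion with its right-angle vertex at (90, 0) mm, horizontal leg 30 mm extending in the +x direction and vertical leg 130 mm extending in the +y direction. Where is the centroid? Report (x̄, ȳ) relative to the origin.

rectangular portion: A = 90 × 130 = 11700.00, centroid at (45.00, 65.00).
triangular portion: A = ½·30·130 = 1950.00, centroid at (100.00, 43.33).
ΣA = 13650.00 mm², ΣAx̄ = 721500.00 mm³, ΣAȳ = 845000.00 mm³.
x̄ = 721500.00/13650.00 = 52.86 mm; ȳ = 845000.00/13650.00 = 61.90 mm.

x̄ = 52.86 mm, ȳ = 61.90 mm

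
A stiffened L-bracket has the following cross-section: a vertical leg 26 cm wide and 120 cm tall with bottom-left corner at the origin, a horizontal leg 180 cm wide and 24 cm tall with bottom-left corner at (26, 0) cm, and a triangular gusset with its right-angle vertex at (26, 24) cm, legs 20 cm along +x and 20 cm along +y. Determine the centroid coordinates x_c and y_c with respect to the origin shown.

Part | A | x̄ᵢ | ȳᵢ | A·x̄ᵢ | A·ȳᵢ
vertical leg | 3120.00 | 13.00 | 60.00 | 40560.00 | 187200.00
horizontal leg | 4320.00 | 116.00 | 12.00 | 501120.00 | 51840.00
gusset | 200.00 | 32.67 | 30.67 | 6533.33 | 6133.33
Σ | 7640.00 |  |  | 548213.33 | 245173.33
x_c = 548213.33 / 7640.00 = 71.76 cm
y_c = 245173.33 / 7640.00 = 32.09 cm

x_c = 71.76 cm, y_c = 32.09 cm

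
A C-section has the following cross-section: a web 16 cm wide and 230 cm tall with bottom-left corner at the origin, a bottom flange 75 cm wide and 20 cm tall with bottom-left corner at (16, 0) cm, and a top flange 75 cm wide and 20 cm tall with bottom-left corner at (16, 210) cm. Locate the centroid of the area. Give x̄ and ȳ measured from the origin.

web: A = 16 × 230 = 3680.00, centroid at (8.00, 115.00).
bottom flange: A = 75 × 20 = 1500.00, centroid at (53.50, 10.00).
top flange: A = 75 × 20 = 1500.00, centroid at (53.50, 220.00).
ΣA = 6680.00 cm², ΣAx̄ = 189940.00 cm³, ΣAȳ = 768200.00 cm³.
x̄ = 189940.00/6680.00 = 28.43 cm; ȳ = 768200.00/6680.00 = 115.00 cm.

x̄ = 28.43 cm, ȳ = 115.00 cm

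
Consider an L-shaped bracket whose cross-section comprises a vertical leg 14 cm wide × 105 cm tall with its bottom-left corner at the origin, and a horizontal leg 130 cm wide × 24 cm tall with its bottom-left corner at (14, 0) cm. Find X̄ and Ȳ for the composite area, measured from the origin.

vertical leg: A = 14 × 105 = 1470.00, centroid at (7.00, 52.50).
horizontal leg: A = 130 × 24 = 3120.00, centroid at (79.00, 12.00).
ΣA = 4590.00 cm², ΣAX̄ = 256770.00 cm³, ΣAȲ = 114615.00 cm³.
X̄ = 256770.00/4590.00 = 55.94 cm; Ȳ = 114615.00/4590.00 = 24.97 cm.

X̄ = 55.94 cm, Ȳ = 24.97 cm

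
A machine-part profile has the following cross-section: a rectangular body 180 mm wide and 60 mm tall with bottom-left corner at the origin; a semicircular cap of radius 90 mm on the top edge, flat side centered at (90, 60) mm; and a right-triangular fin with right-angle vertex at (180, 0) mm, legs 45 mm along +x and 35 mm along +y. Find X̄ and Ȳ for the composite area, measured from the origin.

Part | A | x̄ᵢ | ȳᵢ | A·x̄ᵢ | A·ȳᵢ
rectangular body | 10800.00 | 90.00 | 30.00 | 972000.00 | 324000.00
semicircular top | 12723.45 | 90.00 | 98.20 | 1145110.52 | 1249407.01
triangular fin | 787.50 | 195.00 | 11.67 | 153562.50 | 9187.50
Σ | 24310.95 |  |  | 2270673.02 | 1582594.51
X̄ = 2270673.02 / 24310.95 = 93.40 mm
Ȳ = 1582594.51 / 24310.95 = 65.10 mm

X̄ = 93.40 mm, Ȳ = 65.10 mm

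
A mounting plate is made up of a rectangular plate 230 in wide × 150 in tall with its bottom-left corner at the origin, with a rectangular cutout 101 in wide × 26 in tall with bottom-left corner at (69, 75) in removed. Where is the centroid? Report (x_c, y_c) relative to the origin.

plate: A = 230 × 150 = 34500.00, centroid at (115.00, 75.00).
hole: A = −(101 × 26) = -2626.00, centroid at (119.50, 88.00).
ΣA = 31874.00 in²
ΣAx_c = (34500.00)(115.00) + (-2626.00)(119.50) = 3653693.00 in³
ΣAy_c = (34500.00)(75.00) + (-2626.00)(88.00) = 2356412.00 in³
x_c = 3653693.00 / 31874.00 = 114.63 in
y_c = 2356412.00 / 31874.00 = 73.93 in

x_c = 114.63 in, y_c = 73.93 in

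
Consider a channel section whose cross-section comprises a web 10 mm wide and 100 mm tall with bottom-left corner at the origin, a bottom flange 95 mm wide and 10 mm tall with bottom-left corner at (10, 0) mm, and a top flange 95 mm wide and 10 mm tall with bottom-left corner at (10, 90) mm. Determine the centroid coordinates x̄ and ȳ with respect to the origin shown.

Part | A | x̄ᵢ | ȳᵢ | A·x̄ᵢ | A·ȳᵢ
web | 1000.00 | 5.00 | 50.00 | 5000.00 | 50000.00
bottom flange | 950.00 | 57.50 | 5.00 | 54625.00 | 4750.00
top flange | 950.00 | 57.50 | 95.00 | 54625.00 | 90250.00
Σ | 2900.00 |  |  | 114250.00 | 145000.00
x̄ = 114250.00 / 2900.00 = 39.40 mm
ȳ = 145000.00 / 2900.00 = 50.00 mm

x̄ = 39.40 mm, ȳ = 50.00 mm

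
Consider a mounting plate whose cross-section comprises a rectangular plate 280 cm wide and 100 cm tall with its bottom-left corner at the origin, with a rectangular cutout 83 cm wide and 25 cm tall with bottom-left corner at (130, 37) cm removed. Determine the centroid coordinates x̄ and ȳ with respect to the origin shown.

x̄ = 137.48 cm, ȳ = 50.04 cm

plate: A = 280 × 100 = 28000.00, centroid at (140.00, 50.00).
hole: A = −(83 × 25) = -2075.00, centroid at (171.50, 49.50).
ΣA = 25925.00 cm²
ΣAx̄ = (28000.00)(140.00) + (-2075.00)(171.50) = 3564137.50 cm³
ΣAȳ = (28000.00)(50.00) + (-2075.00)(49.50) = 1297287.50 cm³
x̄ = 3564137.50 / 25925.00 = 137.48 cm
ȳ = 1297287.50 / 25925.00 = 50.04 cm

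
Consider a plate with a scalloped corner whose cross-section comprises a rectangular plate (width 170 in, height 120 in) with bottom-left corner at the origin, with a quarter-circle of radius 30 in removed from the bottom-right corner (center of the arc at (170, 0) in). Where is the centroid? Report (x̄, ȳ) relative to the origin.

Part | A | x̄ᵢ | ȳᵢ | A·x̄ᵢ | A·ȳᵢ
plate | 20400.00 | 85.00 | 60.00 | 1734000.00 | 1224000.00
removed quarter-circle | -706.86 | 157.27 | 12.73 | -111165.92 | -9000.00
Σ | 19693.14 |  |  | 1622834.08 | 1215000.00
x̄ = 1622834.08 / 19693.14 = 82.41 in
ȳ = 1215000.00 / 19693.14 = 61.70 in

x̄ = 82.41 in, ȳ = 61.70 in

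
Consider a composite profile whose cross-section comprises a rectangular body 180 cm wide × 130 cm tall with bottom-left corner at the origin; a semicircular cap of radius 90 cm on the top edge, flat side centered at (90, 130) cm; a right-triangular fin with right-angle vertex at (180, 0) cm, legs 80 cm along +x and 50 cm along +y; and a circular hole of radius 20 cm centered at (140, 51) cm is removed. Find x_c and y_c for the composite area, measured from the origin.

rectangular body: A = 180 × 130 = 23400.00, centroid at (90.00, 65.00).
semicircular top: A = ½π·90² = 12723.45, centroid at (90.00, 168.20).
triangular fin: A = ½·80·50 = 2000.00, centroid at (206.67, 16.67).
hole: A = −π·20² = -1256.64, centroid at (140.00, 51.00).
ΣA = 36866.81 cm²
ΣAx_c = (23400.00)(90.00) + (12723.45)(90.00) + (2000.00)(206.67) + (-1256.64)(140.00) = 3488514.67 cm³
ΣAy_c = (23400.00)(65.00) + (12723.45)(168.20) + (2000.00)(16.67) + (-1256.64)(51.00) = 3630293.38 cm³
x_c = 3488514.67 / 36866.81 = 94.62 cm
y_c = 3630293.38 / 36866.81 = 98.47 cm

x_c = 94.62 cm, y_c = 98.47 cm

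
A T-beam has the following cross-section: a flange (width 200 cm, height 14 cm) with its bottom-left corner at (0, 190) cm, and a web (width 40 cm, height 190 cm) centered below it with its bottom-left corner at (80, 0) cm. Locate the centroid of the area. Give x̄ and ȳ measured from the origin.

x̄ = 100.00 cm, ȳ = 122.46 cm

web: A = 40 × 190 = 7600.00, centroid at (100.00, 95.00).
flange: A = 200 × 14 = 2800.00, centroid at (100.00, 197.00).
ΣA = 10400.00 cm²
ΣAx̄ = (7600.00)(100.00) + (2800.00)(100.00) = 1040000.00 cm³
ΣAȳ = (7600.00)(95.00) + (2800.00)(197.00) = 1273600.00 cm³
x̄ = 1040000.00 / 10400.00 = 100.00 cm
ȳ = 1273600.00 / 10400.00 = 122.46 cm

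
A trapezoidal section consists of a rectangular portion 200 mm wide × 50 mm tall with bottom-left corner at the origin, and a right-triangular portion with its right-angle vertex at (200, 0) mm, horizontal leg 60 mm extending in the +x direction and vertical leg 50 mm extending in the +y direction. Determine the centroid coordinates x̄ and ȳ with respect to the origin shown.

x̄ = 115.65 mm, ȳ = 23.91 mm

Part | A | x̄ᵢ | ȳᵢ | A·x̄ᵢ | A·ȳᵢ
rectangular portion | 10000.00 | 100.00 | 25.00 | 1000000.00 | 250000.00
triangular portion | 1500.00 | 220.00 | 16.67 | 330000.00 | 25000.00
Σ | 11500.00 |  |  | 1330000.00 | 275000.00
x̄ = 1330000.00 / 11500.00 = 115.65 mm
ȳ = 275000.00 / 11500.00 = 23.91 mm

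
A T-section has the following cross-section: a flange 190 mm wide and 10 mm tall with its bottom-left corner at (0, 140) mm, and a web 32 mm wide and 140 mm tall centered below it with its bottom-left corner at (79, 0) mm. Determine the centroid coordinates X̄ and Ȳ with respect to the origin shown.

web: A = 32 × 140 = 4480.00, centroid at (95.00, 70.00).
flange: A = 190 × 10 = 1900.00, centroid at (95.00, 145.00).
ΣA = 6380.00 mm²
ΣAX̄ = (4480.00)(95.00) + (1900.00)(95.00) = 606100.00 mm³
ΣAȲ = (4480.00)(70.00) + (1900.00)(145.00) = 589100.00 mm³
X̄ = 606100.00 / 6380.00 = 95.00 mm
Ȳ = 589100.00 / 6380.00 = 92.34 mm

X̄ = 95.00 mm, Ȳ = 92.34 mm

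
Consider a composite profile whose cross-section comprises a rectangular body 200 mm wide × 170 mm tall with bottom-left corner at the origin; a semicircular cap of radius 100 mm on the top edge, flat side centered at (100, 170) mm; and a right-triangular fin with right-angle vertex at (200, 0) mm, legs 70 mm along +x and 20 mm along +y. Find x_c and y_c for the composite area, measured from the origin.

x_c = 101.71 mm, y_c = 123.63 mm

Part | A | x̄ᵢ | ȳᵢ | A·x̄ᵢ | A·ȳᵢ
rectangular body | 34000.00 | 100.00 | 85.00 | 3400000.00 | 2890000.00
semicircular top | 15707.96 | 100.00 | 212.44 | 1570796.33 | 3337020.42
triangular fin | 700.00 | 223.33 | 6.67 | 156333.33 | 4666.67
Σ | 50407.96 |  |  | 5127129.66 | 6231687.09
x_c = 5127129.66 / 50407.96 = 101.71 mm
y_c = 6231687.09 / 50407.96 = 123.63 mm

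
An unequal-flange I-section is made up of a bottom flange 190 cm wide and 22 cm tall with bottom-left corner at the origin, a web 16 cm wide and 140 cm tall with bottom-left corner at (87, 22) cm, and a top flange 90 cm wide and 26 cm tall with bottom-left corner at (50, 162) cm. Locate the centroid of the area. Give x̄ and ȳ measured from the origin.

bottom flange: A = 190 × 22 = 4180.00, centroid at (95.00, 11.00).
web: A = 16 × 140 = 2240.00, centroid at (95.00, 92.00).
top flange: A = 90 × 26 = 2340.00, centroid at (95.00, 175.00).
ΣA = 8760.00 cm²
ΣAx̄ = (4180.00)(95.00) + (2240.00)(95.00) + (2340.00)(95.00) = 832200.00 cm³
ΣAȳ = (4180.00)(11.00) + (2240.00)(92.00) + (2340.00)(175.00) = 661560.00 cm³
x̄ = 832200.00 / 8760.00 = 95.00 cm
ȳ = 661560.00 / 8760.00 = 75.52 cm

x̄ = 95.00 cm, ȳ = 75.52 cm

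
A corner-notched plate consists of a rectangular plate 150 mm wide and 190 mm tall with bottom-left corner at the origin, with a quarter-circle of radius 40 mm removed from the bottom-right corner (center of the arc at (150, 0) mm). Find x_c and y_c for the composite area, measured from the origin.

x_c = 72.32 mm, y_c = 98.60 mm

plate: A = 150 × 190 = 28500.00, centroid at (75.00, 95.00).
removed quarter-circle: A = −¼π·40² = -1256.64, centroid at (133.02, 16.98).
ΣA = 27243.36 mm²
ΣAx_c = (28500.00)(75.00) + (-1256.64)(133.02) = 1970337.77 mm³
ΣAy_c = (28500.00)(95.00) + (-1256.64)(16.98) = 2686166.67 mm³
x_c = 1970337.77 / 27243.36 = 72.32 mm
y_c = 2686166.67 / 27243.36 = 98.60 mm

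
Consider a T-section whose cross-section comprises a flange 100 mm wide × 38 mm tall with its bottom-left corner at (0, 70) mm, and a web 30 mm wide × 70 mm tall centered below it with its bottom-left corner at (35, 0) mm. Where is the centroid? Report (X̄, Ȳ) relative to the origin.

X̄ = 50.00 mm, Ȳ = 69.78 mm

web: A = 30 × 70 = 2100.00, centroid at (50.00, 35.00).
flange: A = 100 × 38 = 3800.00, centroid at (50.00, 89.00).
ΣA = 5900.00 mm², ΣAX̄ = 295000.00 mm³, ΣAȲ = 411700.00 mm³.
X̄ = 295000.00/5900.00 = 50.00 mm; Ȳ = 411700.00/5900.00 = 69.78 mm.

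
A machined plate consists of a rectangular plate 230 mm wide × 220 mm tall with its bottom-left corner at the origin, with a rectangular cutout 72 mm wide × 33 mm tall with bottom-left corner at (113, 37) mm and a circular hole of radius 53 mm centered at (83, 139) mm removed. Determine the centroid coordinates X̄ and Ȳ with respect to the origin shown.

X̄ = 120.12 mm, Ȳ = 106.91 mm

plate: A = 230 × 220 = 50600.00, centroid at (115.00, 110.00).
hole 1: A = −(72 × 33) = -2376.00, centroid at (149.00, 53.50).
hole 2: A = −π·53² = -8824.73, centroid at (83.00, 139.00).
ΣA = 39399.27 mm², ΣAX̄ = 4732523.10 mm³, ΣAȲ = 4212246.01 mm³.
X̄ = 4732523.10/39399.27 = 120.12 mm; Ȳ = 4212246.01/39399.27 = 106.91 mm.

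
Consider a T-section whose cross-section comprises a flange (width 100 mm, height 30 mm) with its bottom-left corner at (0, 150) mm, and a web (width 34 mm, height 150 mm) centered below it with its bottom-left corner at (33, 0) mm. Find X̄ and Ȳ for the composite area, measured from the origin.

X̄ = 50.00 mm, Ȳ = 108.33 mm

web: A = 34 × 150 = 5100.00, centroid at (50.00, 75.00).
flange: A = 100 × 30 = 3000.00, centroid at (50.00, 165.00).
ΣA = 8100.00 mm²
ΣAX̄ = (5100.00)(50.00) + (3000.00)(50.00) = 405000.00 mm³
ΣAȲ = (5100.00)(75.00) + (3000.00)(165.00) = 877500.00 mm³
X̄ = 405000.00 / 8100.00 = 50.00 mm
Ȳ = 877500.00 / 8100.00 = 108.33 mm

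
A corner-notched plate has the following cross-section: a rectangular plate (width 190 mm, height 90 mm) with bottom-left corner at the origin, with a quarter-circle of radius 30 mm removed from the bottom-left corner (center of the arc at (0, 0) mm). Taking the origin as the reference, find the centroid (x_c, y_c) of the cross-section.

x_c = 98.55 mm, y_c = 46.39 mm

plate: A = 190 × 90 = 17100.00, centroid at (95.00, 45.00).
removed quarter-circle: A = −¼π·30² = -706.86, centroid at (12.73, 12.73).
ΣA = 16393.14 mm²
ΣAx_c = (17100.00)(95.00) + (-706.86)(12.73) = 1615500.00 mm³
ΣAy_c = (17100.00)(45.00) + (-706.86)(12.73) = 760500.00 mm³
x_c = 1615500.00 / 16393.14 = 98.55 mm
y_c = 760500.00 / 16393.14 = 46.39 mm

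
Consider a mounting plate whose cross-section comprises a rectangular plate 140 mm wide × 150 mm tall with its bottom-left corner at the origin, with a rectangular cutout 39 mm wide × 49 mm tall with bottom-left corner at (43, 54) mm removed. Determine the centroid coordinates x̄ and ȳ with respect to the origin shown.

plate: A = 140 × 150 = 21000.00, centroid at (70.00, 75.00).
hole: A = −(39 × 49) = -1911.00, centroid at (62.50, 78.50).
ΣA = 19089.00 mm²
ΣAx̄ = (21000.00)(70.00) + (-1911.00)(62.50) = 1350562.50 mm³
ΣAȳ = (21000.00)(75.00) + (-1911.00)(78.50) = 1424986.50 mm³
x̄ = 1350562.50 / 19089.00 = 70.75 mm
ȳ = 1424986.50 / 19089.00 = 74.65 mm

x̄ = 70.75 mm, ȳ = 74.65 mm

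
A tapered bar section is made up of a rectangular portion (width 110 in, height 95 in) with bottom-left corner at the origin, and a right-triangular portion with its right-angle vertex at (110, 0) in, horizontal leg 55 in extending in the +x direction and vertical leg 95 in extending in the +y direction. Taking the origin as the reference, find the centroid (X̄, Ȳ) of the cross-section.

X̄ = 69.67 in, Ȳ = 44.33 in

Part | A | x̄ᵢ | ȳᵢ | A·x̄ᵢ | A·ȳᵢ
rectangular portion | 10450.00 | 55.00 | 47.50 | 574750.00 | 496375.00
triangular portion | 2612.50 | 128.33 | 31.67 | 335270.83 | 82729.17
Σ | 13062.50 |  |  | 910020.83 | 579104.17
X̄ = 910020.83 / 13062.50 = 69.67 in
Ȳ = 579104.17 / 13062.50 = 44.33 in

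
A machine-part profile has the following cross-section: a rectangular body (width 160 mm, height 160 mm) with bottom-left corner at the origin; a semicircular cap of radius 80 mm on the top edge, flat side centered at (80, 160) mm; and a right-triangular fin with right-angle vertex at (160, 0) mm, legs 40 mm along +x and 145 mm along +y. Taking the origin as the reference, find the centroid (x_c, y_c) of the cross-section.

x_c = 87.02 mm, y_c = 107.33 mm

rectangular body: A = 160 × 160 = 25600.00, centroid at (80.00, 80.00).
semicircular top: A = ½π·80² = 10053.10, centroid at (80.00, 193.95).
triangular fin: A = ½·40·145 = 2900.00, centroid at (173.33, 48.33).
ΣA = 38553.10 mm²
ΣAx_c = (25600.00)(80.00) + (10053.10)(80.00) + (2900.00)(173.33) = 3354914.39 mm³
ΣAy_c = (25600.00)(80.00) + (10053.10)(193.95) + (2900.00)(48.33) = 4137995.44 mm³
x_c = 3354914.39 / 38553.10 = 87.02 mm
y_c = 4137995.44 / 38553.10 = 107.33 mm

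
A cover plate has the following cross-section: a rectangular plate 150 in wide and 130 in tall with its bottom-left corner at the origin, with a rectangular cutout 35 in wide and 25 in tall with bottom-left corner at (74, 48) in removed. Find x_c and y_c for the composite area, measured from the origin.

Part | A | x̄ᵢ | ȳᵢ | A·x̄ᵢ | A·ȳᵢ
plate | 19500.00 | 75.00 | 65.00 | 1462500.00 | 1267500.00
hole | -875.00 | 91.50 | 60.50 | -80062.50 | -52937.50
Σ | 18625.00 |  |  | 1382437.50 | 1214562.50
x_c = 1382437.50 / 18625.00 = 74.22 in
y_c = 1214562.50 / 18625.00 = 65.21 in

x_c = 74.22 in, y_c = 65.21 in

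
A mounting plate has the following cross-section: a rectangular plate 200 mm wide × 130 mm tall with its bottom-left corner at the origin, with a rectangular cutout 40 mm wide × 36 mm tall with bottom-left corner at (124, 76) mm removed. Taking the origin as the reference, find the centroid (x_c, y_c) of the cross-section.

x_c = 97.42 mm, y_c = 63.30 mm

Part | A | x̄ᵢ | ȳᵢ | A·x̄ᵢ | A·ȳᵢ
plate | 26000.00 | 100.00 | 65.00 | 2600000.00 | 1690000.00
hole | -1440.00 | 144.00 | 94.00 | -207360.00 | -135360.00
Σ | 24560.00 |  |  | 2392640.00 | 1554640.00
x_c = 2392640.00 / 24560.00 = 97.42 mm
y_c = 1554640.00 / 24560.00 = 63.30 mm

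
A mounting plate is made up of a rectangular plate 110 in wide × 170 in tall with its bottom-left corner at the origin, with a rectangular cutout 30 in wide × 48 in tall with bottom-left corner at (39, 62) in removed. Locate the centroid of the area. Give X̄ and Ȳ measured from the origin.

X̄ = 55.08 in, Ȳ = 84.92 in

Part | A | x̄ᵢ | ȳᵢ | A·x̄ᵢ | A·ȳᵢ
plate | 18700.00 | 55.00 | 85.00 | 1028500.00 | 1589500.00
hole | -1440.00 | 54.00 | 86.00 | -77760.00 | -123840.00
Σ | 17260.00 |  |  | 950740.00 | 1465660.00
X̄ = 950740.00 / 17260.00 = 55.08 in
Ȳ = 1465660.00 / 17260.00 = 84.92 in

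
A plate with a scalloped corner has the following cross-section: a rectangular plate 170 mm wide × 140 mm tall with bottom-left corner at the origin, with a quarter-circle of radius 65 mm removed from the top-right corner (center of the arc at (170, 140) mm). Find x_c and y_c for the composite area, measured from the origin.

Part | A | x̄ᵢ | ȳᵢ | A·x̄ᵢ | A·ȳᵢ
plate | 23800.00 | 85.00 | 70.00 | 2023000.00 | 1666000.00
removed quarter-circle | -3318.31 | 142.41 | 112.41 | -472570.56 | -373021.35
Σ | 20481.69 |  |  | 1550429.44 | 1292978.65
x_c = 1550429.44 / 20481.69 = 75.70 mm
y_c = 1292978.65 / 20481.69 = 63.13 mm

x_c = 75.70 mm, y_c = 63.13 mm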